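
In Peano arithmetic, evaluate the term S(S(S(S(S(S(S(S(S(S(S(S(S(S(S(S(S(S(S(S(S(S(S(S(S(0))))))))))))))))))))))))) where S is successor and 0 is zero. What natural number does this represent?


Counting successors applied to 0:
25 applications of S to 0 = 25

25


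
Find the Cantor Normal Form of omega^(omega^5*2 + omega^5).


omega^(omega^5*2 + omega^5):
Both terms of the exponent have the same exponent 5, so they merge: omega^5*2 + omega^5 = omega^5*(2+1) = omega^5*3.
omega raised to a CNF ordinal is a single CNF term: Result = omega^(omega^5*3)

omega^(omega^5*3)


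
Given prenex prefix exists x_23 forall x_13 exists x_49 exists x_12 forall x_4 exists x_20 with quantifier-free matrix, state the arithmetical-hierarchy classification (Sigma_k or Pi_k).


Leading quantifier is exists, so the class is Sigma.
Number of quantifier blocks = alternations + 1 = 4 + 1 = 5.
Classification: Sigma_5

Sigma_5


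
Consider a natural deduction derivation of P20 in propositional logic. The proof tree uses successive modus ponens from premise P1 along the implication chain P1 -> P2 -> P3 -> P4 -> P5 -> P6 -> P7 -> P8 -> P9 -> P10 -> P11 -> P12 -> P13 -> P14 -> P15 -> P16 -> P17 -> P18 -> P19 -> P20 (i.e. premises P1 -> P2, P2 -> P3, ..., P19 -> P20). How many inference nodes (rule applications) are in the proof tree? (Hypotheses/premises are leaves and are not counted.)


We have a chain: P1 -> P2 -> P3 -> P4 -> P5 -> P6 -> P7 -> P8 -> P9 -> P10 -> P11 -> P12 -> P13 -> P14 -> P15 -> P16 -> P17 -> P18 -> P19 -> P20.
Each modus ponens application produces the next variable.
The chain has 20 propositions, so 20-1 = 19 modus ponens steps.
Total inference nodes = 19

19


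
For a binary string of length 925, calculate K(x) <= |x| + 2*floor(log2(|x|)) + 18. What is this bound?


floor(log2(925)) = 9
2 * 9 = 18
K(x) <= 925 + 18 + 18 = 961

961


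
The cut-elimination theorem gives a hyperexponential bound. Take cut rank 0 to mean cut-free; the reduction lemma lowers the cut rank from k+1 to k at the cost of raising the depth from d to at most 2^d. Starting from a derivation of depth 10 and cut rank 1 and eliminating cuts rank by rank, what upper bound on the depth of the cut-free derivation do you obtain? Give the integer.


Each rank reduction sends depth d to at most 2^d; cut rank r needs r reductions.
2_0(10) = 10
2_1(10) = 2^10 = 1024
Cut-free depth bound = 1024

1024


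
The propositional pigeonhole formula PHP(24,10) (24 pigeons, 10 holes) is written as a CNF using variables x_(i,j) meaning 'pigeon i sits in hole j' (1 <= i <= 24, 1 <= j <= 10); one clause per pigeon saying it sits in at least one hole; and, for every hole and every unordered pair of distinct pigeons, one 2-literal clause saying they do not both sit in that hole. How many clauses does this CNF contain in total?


PHP(24,10): 24 pigeons, 10 holes, 24*10 = 240 variables.
- pigeon clauses: one per pigeon -> 24 clauses
- hole clauses: 10 holes * C(24,2) = 10 * 276 -> 2760 clauses
Total clauses = 24 + 2760 = 2784

2784


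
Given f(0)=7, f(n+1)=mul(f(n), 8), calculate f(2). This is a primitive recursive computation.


f(0) = 7
f(1) = mul(f(0), 8) = mul(7, 8) = 56
f(2) = mul(f(1), 8) = mul(56, 8) = 448


448


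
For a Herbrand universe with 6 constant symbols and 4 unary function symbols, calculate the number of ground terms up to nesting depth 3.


Herbrand terms by depth:
Depth 0: 6 constants
Depth 1: 24 new terms (running total: 30)
Depth 2: 96 new terms (running total: 126)
Depth 3: 384 new terms (running total: 510)
Total distinct ground terms = 510

510


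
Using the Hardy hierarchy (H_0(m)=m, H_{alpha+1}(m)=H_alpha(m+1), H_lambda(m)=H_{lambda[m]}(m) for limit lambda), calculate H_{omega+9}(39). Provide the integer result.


H_{omega+9}(39):
Unwind the 9 successor steps: H_{omega+9}(39) = H_omega(39+9) = H_omega(48).
H_omega(m) = H_m(m) = m + m = 2m.
Result = 2 * 48 = 96

96


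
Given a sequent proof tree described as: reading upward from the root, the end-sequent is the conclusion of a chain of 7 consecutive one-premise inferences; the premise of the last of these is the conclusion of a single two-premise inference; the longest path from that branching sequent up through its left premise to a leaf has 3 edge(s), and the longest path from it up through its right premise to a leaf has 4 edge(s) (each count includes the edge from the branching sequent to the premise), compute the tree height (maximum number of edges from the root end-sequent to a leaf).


Longest path through the left premise: 3 edges (measured from the branching sequent)
Longest path through the right premise: 4 edges
Height of the subtree rooted at the branching sequent: max(3, 4) = 4
The branching sequent sits 7 edges above the root (the chain of one-premise inferences), so height = 4 + 7 = 11

11


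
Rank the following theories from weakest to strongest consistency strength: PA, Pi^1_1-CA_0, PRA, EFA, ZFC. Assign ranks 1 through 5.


Ordering by consistency strength:
1. EFA
2. PRA
3. PA
4. Pi^1_1-CA_0
5. ZFC


PA=3, Pi^1_1-CA_0=4, PRA=2, EFA=1, ZFC=5


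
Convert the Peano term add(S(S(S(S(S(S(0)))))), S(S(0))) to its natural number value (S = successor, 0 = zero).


add(S^6(0), S^2(0)):
S^6(0) = 6
S^2(0) = 2
6 + 2 = 8

8


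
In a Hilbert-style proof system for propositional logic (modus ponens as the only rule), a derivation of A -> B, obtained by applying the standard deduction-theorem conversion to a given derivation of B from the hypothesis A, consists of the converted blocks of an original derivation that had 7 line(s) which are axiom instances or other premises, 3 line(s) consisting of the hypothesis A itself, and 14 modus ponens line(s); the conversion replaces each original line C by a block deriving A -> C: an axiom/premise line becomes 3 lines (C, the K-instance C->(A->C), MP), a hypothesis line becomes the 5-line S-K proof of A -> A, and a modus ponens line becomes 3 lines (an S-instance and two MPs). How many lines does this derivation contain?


Deduction-theorem conversion, block by block:
- 7 axiom/premise lines -> 3 lines each = 21
- 3 hypothesis lines -> 5 lines each (identity proof A->A) = 15
- 14 MP lines -> 3 lines each (S-instance, MP, MP) = 42
Total = 21 + 15 + 42 = 78 lines.

78


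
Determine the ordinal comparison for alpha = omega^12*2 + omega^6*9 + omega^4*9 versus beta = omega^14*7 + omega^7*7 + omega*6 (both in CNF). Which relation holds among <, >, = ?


Compare term by term from highest exponent:
alpha = omega^12*2 + omega^6*9 + omega^4*9
beta = omega^14*7 + omega^7*7 + omega*6
Term 1: alpha has omega^12*2, beta has omega^14*7
Term 2: alpha has omega^6*9, beta has omega^7*7
Term 3: alpha has omega^4*9, beta has omega^1*6
Result: alpha < beta

alpha < beta


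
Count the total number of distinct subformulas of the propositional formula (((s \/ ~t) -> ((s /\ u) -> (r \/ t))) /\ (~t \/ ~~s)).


Formula: (((s \/ ~t) -> ((s /\ u) -> (r \/ t))) /\ (~t \/ ~~s))
Subformulas found:
  1. u
  2. s
  3. r
  4. t
  5. ~t
  6. ~s
  7. ~~s
  8. (r \/ t)
  9. (s /\ u)
  10. (s \/ ~t)
  11. (~t \/ ~~s)
  12. ((s /\ u) -> (r \/ t))
  13. ((s \/ ~t) -> ((s /\ u) -> (r \/ t)))
  14. (((s \/ ~t) -> ((s /\ u) -> (r \/ t))) /\ (~t \/ ~~s))
Total distinct subformulas = 14

14


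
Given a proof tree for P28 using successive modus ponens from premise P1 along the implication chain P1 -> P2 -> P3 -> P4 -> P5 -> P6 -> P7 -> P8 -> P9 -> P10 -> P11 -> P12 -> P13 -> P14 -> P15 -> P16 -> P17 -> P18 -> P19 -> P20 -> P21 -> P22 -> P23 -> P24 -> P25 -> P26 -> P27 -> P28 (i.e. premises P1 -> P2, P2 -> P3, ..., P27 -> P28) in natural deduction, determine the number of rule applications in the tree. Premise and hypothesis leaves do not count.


We have a chain: P1 -> P2 -> P3 -> P4 -> P5 -> P6 -> P7 -> P8 -> P9 -> P10 -> P11 -> P12 -> P13 -> P14 -> P15 -> P16 -> P17 -> P18 -> P19 -> P20 -> P21 -> P22 -> P23 -> P24 -> P25 -> P26 -> P27 -> P28.
Each modus ponens application produces the next variable.
The chain has 28 propositions, so 28-1 = 27 modus ponens steps.
Total inference nodes = 27

27


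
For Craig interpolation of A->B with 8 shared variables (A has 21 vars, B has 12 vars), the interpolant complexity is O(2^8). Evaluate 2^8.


Shared atoms = 8
Craig interpolant size bound = 2^8
= 256

256


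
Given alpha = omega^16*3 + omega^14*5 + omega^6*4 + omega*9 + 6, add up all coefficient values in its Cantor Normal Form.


CNF: omega^16*3 + omega^14*5 + omega^6*4 + omega*9 + 6
Coefficients: 3 + 5 + 4 + 9 + 6 = 27

27


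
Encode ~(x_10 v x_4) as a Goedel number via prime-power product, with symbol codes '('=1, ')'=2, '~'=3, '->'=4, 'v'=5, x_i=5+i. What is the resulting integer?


Formula: ~(x_10 v x_4)
Symbol codes: [3, 1, 15, 5, 9, 2]
Primes: [2, 3, 5, 7, 11, 13]
p_1^3 = 2^3 = 8
p_2^1 = 3^1 = 3
p_3^15 = 5^15 = 30517578125
p_4^5 = 7^5 = 16807
p_5^9 = 11^9 = 2357947691
p_6^2 = 13^2 = 169
Product = 4905376857718984130859375000

4905376857718984130859375000


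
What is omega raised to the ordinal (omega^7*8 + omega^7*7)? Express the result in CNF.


omega^(omega^7*8 + omega^7*7):
Both terms of the exponent have the same exponent 7, so they merge: omega^7*8 + omega^7*7 = omega^7*(8+7) = omega^7*15.
omega raised to a CNF ordinal is a single CNF term: Result = omega^(omega^7*15)

omega^(omega^7*15)


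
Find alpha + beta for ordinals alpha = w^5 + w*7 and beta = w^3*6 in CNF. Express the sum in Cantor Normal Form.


Ordinal addition (w^5 + w*7) + w^3*6:
alpha's leading term has exponent 5 > beta's exponent 3, so it survives.
alpha's tail term has exponent 1 < beta's exponent 3, so it is absorbed by beta.
In ordinal addition, any term followed by a strictly larger-exponent term is absorbed.
Result = w^5 + w^3*6

w^5 + w^3*6


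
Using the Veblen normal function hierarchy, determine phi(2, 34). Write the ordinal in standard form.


phi(2, 34):
phi(2, beta) = zeta_beta (the beta-th zeta number, fixed point of epsilon).
phi(2, 34) = zeta_34

zeta_34


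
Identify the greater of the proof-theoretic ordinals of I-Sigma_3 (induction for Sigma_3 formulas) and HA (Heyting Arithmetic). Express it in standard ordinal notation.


Proof-theoretic ordinal of I-Sigma_3 (induction for Sigma_3 formulas): omega^(omega^(omega^omega))
Proof-theoretic ordinal of HA (Heyting Arithmetic): epsilon_0
Comparing: omega^(omega^(omega^omega)) < epsilon_0.
The larger ordinal is epsilon_0 (from HA (Heyting Arithmetic)).

epsilon_0


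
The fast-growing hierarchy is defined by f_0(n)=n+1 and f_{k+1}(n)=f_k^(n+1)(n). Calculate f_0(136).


f_0(136) = 136 + 1 = 137

137


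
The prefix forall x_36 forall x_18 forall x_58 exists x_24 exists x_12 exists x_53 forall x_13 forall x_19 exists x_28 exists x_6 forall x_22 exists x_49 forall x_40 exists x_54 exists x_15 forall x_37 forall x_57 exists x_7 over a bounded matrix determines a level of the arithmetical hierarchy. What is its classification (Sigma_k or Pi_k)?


Leading quantifier is forall, so the class is Pi.
Number of quantifier blocks = alternations + 1 = 9 + 1 = 10.
Classification: Pi_10

Pi_10


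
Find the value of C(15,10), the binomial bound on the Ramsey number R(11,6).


R(11,6) <= C(11+6-2, 11-1) = C(15, 10)
C(15, 10) = 15! / (10! * 5!)
= 3003

3003


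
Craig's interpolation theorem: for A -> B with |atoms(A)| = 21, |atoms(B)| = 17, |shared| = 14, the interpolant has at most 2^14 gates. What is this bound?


Shared atoms = 14
Craig interpolant size bound = 2^14
= 16384

16384


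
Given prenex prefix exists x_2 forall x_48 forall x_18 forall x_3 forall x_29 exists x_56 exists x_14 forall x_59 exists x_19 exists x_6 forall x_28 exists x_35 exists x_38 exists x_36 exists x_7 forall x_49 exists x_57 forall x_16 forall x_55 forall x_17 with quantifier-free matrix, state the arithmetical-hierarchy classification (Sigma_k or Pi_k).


Leading quantifier is exists, so the class is Sigma.
Number of quantifier blocks = alternations + 1 = 9 + 1 = 10.
Classification: Sigma_10

Sigma_10


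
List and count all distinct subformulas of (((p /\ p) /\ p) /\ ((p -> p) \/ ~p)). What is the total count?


Formula: (((p /\ p) /\ p) /\ ((p -> p) \/ ~p))
Subformulas found:
  1. p
  2. ~p
  3. (p -> p)
  4. (p /\ p)
  5. ((p /\ p) /\ p)
  6. ((p -> p) \/ ~p)
  7. (((p /\ p) /\ p) /\ ((p -> p) \/ ~p))
Total distinct subformulas = 7

7


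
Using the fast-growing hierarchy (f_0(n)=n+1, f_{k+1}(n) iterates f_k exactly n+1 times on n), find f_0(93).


f_0(93) = 93 + 1 = 94

94


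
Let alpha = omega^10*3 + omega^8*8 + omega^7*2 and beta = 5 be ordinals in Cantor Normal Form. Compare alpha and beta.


Compare term by term from highest exponent:
alpha = omega^10*3 + omega^8*8 + omega^7*2
beta = 5
Term 1: alpha has omega^10*3, beta has omega^0*5
Term 2: alpha has omega^8*8, beta has omega^0*0
Term 3: alpha has omega^7*2, beta has omega^0*0
Result: alpha > beta

alpha > beta


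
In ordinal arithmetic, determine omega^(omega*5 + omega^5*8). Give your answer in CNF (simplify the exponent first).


omega^(omega*5 + omega^5*8):
In ordinal addition a term is absorbed by a following term of strictly larger exponent: 1 < 5, so omega*5 + omega^5*8 = omega^5*8.
omega raised to a CNF ordinal is a single CNF term: Result = omega^(omega^5*8)

omega^(omega^5*8)


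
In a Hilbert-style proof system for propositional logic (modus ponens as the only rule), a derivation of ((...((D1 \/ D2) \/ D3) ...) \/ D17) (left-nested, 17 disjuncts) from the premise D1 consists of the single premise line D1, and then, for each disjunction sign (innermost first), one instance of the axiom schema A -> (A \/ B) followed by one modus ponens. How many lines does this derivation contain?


Building the left-nested 17-ary disjunction from D1:
- 1 premise line (D1)
- 17 disjuncts means 16 disjunction signs; each needs 1 axiom instance + 1 MP = 2 lines: 2 * 16 = 32
Total = 1 + 32 = 33 lines.

33


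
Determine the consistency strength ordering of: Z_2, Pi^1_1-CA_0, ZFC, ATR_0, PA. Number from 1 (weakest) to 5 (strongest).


Ordering by consistency strength:
1. PA
2. ATR_0
3. Pi^1_1-CA_0
4. Z_2
5. ZFC


Z_2=4, Pi^1_1-CA_0=3, ZFC=5, ATR_0=2, PA=1


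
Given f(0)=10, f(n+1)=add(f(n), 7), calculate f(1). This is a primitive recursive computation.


f(0) = 10
f(1) = add(f(0), 7) = add(10, 7) = 17


17


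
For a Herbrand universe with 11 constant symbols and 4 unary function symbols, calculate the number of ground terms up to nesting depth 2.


Herbrand terms by depth:
Depth 0: 11 constants
Depth 1: 44 new terms (running total: 55)
Depth 2: 176 new terms (running total: 231)
Total distinct ground terms = 231

231


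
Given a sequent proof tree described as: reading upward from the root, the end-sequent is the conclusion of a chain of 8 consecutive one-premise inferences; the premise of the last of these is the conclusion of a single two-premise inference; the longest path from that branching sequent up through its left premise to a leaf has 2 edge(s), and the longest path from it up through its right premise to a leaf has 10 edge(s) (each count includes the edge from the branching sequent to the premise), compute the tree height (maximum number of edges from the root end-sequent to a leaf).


Longest path through the left premise: 2 edges (measured from the branching sequent)
Longest path through the right premise: 10 edges
Height of the subtree rooted at the branching sequent: max(2, 10) = 10
The branching sequent sits 8 edges above the root (the chain of one-premise inferences), so height = 10 + 8 = 18

18


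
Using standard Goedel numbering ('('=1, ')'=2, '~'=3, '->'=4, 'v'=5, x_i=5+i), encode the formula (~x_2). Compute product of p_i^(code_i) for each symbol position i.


Formula: (~x_2)
Symbol codes: [1, 3, 7, 2]
Primes: [2, 3, 5, 7]
p_1^1 = 2^1 = 2
p_2^3 = 3^3 = 27
p_3^7 = 5^7 = 78125
p_4^2 = 7^2 = 49
Product = 206718750

206718750


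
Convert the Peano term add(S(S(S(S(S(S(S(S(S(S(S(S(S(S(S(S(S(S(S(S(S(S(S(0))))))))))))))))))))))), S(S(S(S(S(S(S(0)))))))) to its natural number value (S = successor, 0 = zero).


add(S^23(0), S^7(0)):
S^23(0) = 23
S^7(0) = 7
23 + 7 = 30

30


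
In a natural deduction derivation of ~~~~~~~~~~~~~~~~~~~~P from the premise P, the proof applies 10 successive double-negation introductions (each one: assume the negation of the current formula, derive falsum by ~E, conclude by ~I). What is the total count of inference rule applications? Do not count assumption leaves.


Each double-negation introduction (from C infer ~~C) uses 2 inference nodes: one ~E (C and ~C give falsum) and one ~I (discharge ~C).
10 double negations = 10 * 2 = 20 inference nodes.

20


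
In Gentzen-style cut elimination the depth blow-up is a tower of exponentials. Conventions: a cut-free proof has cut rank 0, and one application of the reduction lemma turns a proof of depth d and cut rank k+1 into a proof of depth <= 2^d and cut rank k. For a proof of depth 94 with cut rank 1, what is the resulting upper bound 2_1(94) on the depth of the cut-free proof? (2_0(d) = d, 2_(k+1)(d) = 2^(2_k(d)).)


Each rank reduction sends depth d to at most 2^d; cut rank r needs r reductions.
2_0(94) = 94
2_1(94) = 2^94 = 19807040628566084398385987584
Cut-free depth bound = 19807040628566084398385987584

19807040628566084398385987584


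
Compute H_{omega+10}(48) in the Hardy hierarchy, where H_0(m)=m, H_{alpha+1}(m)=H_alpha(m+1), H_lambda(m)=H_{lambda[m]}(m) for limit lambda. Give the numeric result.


H_{omega+10}(48):
Unwind the 10 successor steps: H_{omega+10}(48) = H_omega(48+10) = H_omega(58).
H_omega(m) = H_m(m) = m + m = 2m.
Result = 2 * 58 = 116

116


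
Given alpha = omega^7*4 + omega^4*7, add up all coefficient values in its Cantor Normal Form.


CNF: omega^7*4 + omega^4*7
Coefficients: 4 + 7 = 11

11


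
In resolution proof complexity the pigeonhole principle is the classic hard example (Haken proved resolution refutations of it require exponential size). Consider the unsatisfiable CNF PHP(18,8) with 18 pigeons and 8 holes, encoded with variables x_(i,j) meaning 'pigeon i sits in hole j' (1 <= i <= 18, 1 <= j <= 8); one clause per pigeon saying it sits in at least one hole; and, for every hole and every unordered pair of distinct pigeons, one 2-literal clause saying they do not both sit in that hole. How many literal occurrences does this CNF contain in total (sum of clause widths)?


PHP(18,8): 18 pigeons, 8 holes, 18*8 = 144 variables.
- pigeon clauses: one per pigeon -> 18 clauses of width 8 -> 144 literals
- hole clauses: 8 holes * C(18,2) = 8 * 153 -> 1224 clauses of width 2 -> 2448 literals
Total literal occurrences = 144 + 2448 = 2592

2592


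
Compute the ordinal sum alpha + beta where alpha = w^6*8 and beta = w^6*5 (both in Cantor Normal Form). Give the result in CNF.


Ordinal addition w^6*8 + w^6*5:
Both terms have the same exponent 6.
w^e*c + w^e*d = w^e*(c+d).
Result = w^6*(8+5) = w^6*13

w^6*13


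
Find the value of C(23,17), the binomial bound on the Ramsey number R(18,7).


R(18,7) <= C(18+7-2, 18-1) = C(23, 17)
C(23, 17) = 23! / (17! * 6!)
= 100947

100947


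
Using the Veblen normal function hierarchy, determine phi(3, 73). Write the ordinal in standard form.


phi(3, 73):
phi(3, beta) = eta_beta (the beta-th eta number, fixed point of zeta).
phi(3, 73) = eta_73

eta_73


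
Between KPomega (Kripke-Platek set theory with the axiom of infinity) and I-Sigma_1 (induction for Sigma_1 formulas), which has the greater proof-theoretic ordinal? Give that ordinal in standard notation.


Proof-theoretic ordinal of KPomega (Kripke-Platek set theory with the axiom of infinity): psi_0(epsilon_{Omega+1})
Proof-theoretic ordinal of I-Sigma_1 (induction for Sigma_1 formulas): omega^omega
Comparing: omega^omega < psi_0(epsilon_{Omega+1}).
The larger ordinal is psi_0(epsilon_{Omega+1}) (from KPomega (Kripke-Platek set theory with the axiom of infinity)).

psi_0(epsilon_{Omega+1})


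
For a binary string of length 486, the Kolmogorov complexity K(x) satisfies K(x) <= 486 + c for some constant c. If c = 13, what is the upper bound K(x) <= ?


K(x) <= |x| + c = 486 + 13 = 499

499


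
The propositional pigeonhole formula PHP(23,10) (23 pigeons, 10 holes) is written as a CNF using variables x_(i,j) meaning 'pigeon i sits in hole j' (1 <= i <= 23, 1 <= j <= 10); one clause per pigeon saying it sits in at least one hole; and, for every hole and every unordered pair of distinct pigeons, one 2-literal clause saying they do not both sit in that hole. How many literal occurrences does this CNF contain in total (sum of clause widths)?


PHP(23,10): 23 pigeons, 10 holes, 23*10 = 230 variables.
- pigeon clauses: one per pigeon -> 23 clauses of width 10 -> 230 literals
- hole clauses: 10 holes * C(23,2) = 10 * 253 -> 2530 clauses of width 2 -> 5060 literals
Total literal occurrences = 230 + 5060 = 5290

5290


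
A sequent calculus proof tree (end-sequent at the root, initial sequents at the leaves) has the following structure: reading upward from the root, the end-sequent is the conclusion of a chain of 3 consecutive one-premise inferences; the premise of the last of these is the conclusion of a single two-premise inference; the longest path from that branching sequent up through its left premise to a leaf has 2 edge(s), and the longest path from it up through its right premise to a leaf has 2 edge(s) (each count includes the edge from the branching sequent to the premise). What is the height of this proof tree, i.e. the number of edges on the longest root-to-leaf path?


Longest path through the left premise: 2 edges (measured from the branching sequent)
Longest path through the right premise: 2 edges
Height of the subtree rooted at the branching sequent: max(2, 2) = 2
The branching sequent sits 3 edges above the root (the chain of one-premise inferences), so height = 2 + 3 = 5

5


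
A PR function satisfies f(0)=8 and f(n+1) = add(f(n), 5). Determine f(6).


f(0) = 8
f(1) = add(f(0), 5) = add(8, 5) = 13
f(2) = add(f(1), 5) = add(13, 5) = 18
f(3) = add(f(2), 5) = add(18, 5) = 23
f(4) = add(f(3), 5) = add(23, 5) = 28
f(5) = add(f(4), 5) = add(28, 5) = 33
f(6) = add(f(5), 5) = add(33, 5) = 38


38


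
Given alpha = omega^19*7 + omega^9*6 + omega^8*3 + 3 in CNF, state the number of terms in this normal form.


CNF: omega^19*7 + omega^9*6 + omega^8*3 + 3
Count the summands separated by '+':
  term 1: omega^19*7
  term 2: omega^9*6
  term 3: omega^8*3
  term 4: 3
Total terms = 4

4


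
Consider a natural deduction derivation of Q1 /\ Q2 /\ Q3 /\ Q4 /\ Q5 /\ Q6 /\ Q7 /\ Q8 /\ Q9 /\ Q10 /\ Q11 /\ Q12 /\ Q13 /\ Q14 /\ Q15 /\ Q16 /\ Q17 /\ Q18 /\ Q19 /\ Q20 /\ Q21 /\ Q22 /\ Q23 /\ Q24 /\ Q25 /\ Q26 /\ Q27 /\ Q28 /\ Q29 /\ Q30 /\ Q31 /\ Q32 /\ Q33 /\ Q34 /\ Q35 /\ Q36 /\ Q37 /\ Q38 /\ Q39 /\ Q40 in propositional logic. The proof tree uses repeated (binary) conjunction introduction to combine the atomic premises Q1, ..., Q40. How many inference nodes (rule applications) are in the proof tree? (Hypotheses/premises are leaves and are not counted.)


The target conjunction has 40 conjuncts, i.e. 39 binary /\ connectives.
Each conjunction-intro joins two pieces, so 40 atoms require 40-1 = 39 applications.
Total inference nodes = 39

39


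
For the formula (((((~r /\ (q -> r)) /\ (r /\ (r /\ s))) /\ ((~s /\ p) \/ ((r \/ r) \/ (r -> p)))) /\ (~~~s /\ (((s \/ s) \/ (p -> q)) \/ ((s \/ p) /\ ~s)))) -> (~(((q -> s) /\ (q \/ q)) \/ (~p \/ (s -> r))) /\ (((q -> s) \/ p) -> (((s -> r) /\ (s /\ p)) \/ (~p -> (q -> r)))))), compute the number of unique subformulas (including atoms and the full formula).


Formula: (((((~r /\ (q -> r)) /\ (r /\ (r /\ s))) /\ ((~s /\ p) \/ ((r \/ r) \/ (r -> p)))) /\ (~~~s /\ (((s \/ s) \/ (p -> q)) \/ ((s \/ p) /\ ~s)))) -> (~(((q -> s) /\ (q \/ q)) \/ (~p \/ (s -> r))) /\ (((q -> s) \/ p) -> (((s -> r) /\ (s /\ p)) \/ (~p -> (q -> r))))))
Subformulas found:
  1. r
  2. p
  3. q
  4. s
  5. ~p
  6. ~s
  7. ~r
  8. ~~s
  9. ~~~s
  10. (s \/ s)
  11. (s -> r)
  12. (r -> p)
  13. (r \/ r)
  14. (r /\ s)
  15. (q -> r)
  16. (p -> q)
  17. (q -> s)
  18. (s /\ p)
  19. (s \/ p)
  20. (q \/ q)
  21. (~s /\ p)
  22. (r /\ (r /\ s))
  23. ((q -> s) \/ p)
  24. (~r /\ (q -> r))
  25. ((s \/ p) /\ ~s)
  26. (~p \/ (s -> r))
  27. (~p -> (q -> r))
  28. ((q -> s) /\ (q \/ q))
  29. ((r \/ r) \/ (r -> p))
  30. ((s -> r) /\ (s /\ p))
  31. ((s \/ s) \/ (p -> q))
  32. ((~r /\ (q -> r)) /\ (r /\ (r /\ s)))
  33. ((~s /\ p) \/ ((r \/ r) \/ (r -> p)))
  34. (((s \/ s) \/ (p -> q)) \/ ((s \/ p) /\ ~s))
  35. (((s -> r) /\ (s /\ p)) \/ (~p -> (q -> r)))
  36. (((q -> s) /\ (q \/ q)) \/ (~p \/ (s -> r)))
  37. ~(((q -> s) /\ (q \/ q)) \/ (~p \/ (s -> r)))
  38. (~~~s /\ (((s \/ s) \/ (p -> q)) \/ ((s \/ p) /\ ~s)))
  39. (((q -> s) \/ p) -> (((s -> r) /\ (s /\ p)) \/ (~p -> (q -> r))))
  40. (((~r /\ (q -> r)) /\ (r /\ (r /\ s))) /\ ((~s /\ p) \/ ((r \/ r) \/ (r -> p))))
  41. (~(((q -> s) /\ (q \/ q)) \/ (~p \/ (s -> r))) /\ (((q -> s) \/ p) -> (((s -> r) /\ (s /\ p)) \/ (~p -> (q -> r)))))
  42. ((((~r /\ (q -> r)) /\ (r /\ (r /\ s))) /\ ((~s /\ p) \/ ((r \/ r) \/ (r -> p)))) /\ (~~~s /\ (((s \/ s) \/ (p -> q)) \/ ((s \/ p) /\ ~s))))
  43. (((((~r /\ (q -> r)) /\ (r /\ (r /\ s))) /\ ((~s /\ p) \/ ((r \/ r) \/ (r -> p)))) /\ (~~~s /\ (((s \/ s) \/ (p -> q)) \/ ((s \/ p) /\ ~s)))) -> (~(((q -> s) /\ (q \/ q)) \/ (~p \/ (s -> r))) /\ (((q -> s) \/ p) -> (((s -> r) /\ (s /\ p)) \/ (~p -> (q -> r))))))
Total distinct subformulas = 43

43


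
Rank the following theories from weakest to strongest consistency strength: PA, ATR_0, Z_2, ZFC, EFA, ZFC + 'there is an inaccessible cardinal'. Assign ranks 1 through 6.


Ordering by consistency strength:
1. EFA
2. PA
3. ATR_0
4. Z_2
5. ZFC
6. ZFC + 'there is an inaccessible cardinal'


PA=2, ATR_0=3, Z_2=4, ZFC=5, EFA=1, ZFC + 'there is an inaccessible cardinal'=6


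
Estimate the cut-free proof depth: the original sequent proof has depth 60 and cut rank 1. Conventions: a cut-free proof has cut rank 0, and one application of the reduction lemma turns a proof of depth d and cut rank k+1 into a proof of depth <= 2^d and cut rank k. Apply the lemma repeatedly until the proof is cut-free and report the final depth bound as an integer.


Each rank reduction sends depth d to at most 2^d; cut rank r needs r reductions.
2_0(60) = 60
2_1(60) = 2^60 = 1152921504606846976
Cut-free depth bound = 1152921504606846976

1152921504606846976


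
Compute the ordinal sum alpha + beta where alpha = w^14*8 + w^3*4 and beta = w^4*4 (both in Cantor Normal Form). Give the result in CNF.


Ordinal addition (w^14*8 + w^3*4) + w^4*4:
alpha's leading term has exponent 14 > beta's exponent 4, so it survives.
alpha's tail term has exponent 3 < beta's exponent 4, so it is absorbed by beta.
In ordinal addition, any term followed by a strictly larger-exponent term is absorbed.
Result = w^14*8 + w^4*4

w^14*8 + w^4*4


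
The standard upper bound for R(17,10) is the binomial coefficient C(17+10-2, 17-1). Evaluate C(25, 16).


R(17,10) <= C(17+10-2, 17-1) = C(25, 16)
C(25, 16) = 25! / (16! * 9!)
= 2042975

2042975


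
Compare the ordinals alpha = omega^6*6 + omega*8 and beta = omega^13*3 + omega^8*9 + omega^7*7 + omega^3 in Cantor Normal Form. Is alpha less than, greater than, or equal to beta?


Compare term by term from highest exponent:
alpha = omega^6*6 + omega*8
beta = omega^13*3 + omega^8*9 + omega^7*7 + omega^3
Term 1: alpha has omega^6*6, beta has omega^13*3
Term 2: alpha has omega^1*8, beta has omega^8*9
Term 3: alpha has omega^0*0, beta has omega^7*7
Term 4: alpha has omega^0*0, beta has omega^3*1
Result: alpha < beta

alpha < beta


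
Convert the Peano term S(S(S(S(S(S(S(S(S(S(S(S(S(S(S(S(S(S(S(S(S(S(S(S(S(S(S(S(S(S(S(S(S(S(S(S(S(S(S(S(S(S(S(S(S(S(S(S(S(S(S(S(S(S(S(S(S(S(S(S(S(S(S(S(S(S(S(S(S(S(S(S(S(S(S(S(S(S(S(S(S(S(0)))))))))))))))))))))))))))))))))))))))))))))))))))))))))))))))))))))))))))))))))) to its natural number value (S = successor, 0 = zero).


Counting successors applied to 0:
82 applications of S to 0 = 82

82


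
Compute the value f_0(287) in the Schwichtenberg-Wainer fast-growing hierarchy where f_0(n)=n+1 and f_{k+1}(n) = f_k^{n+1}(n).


f_0(287) = 287 + 1 = 288

288


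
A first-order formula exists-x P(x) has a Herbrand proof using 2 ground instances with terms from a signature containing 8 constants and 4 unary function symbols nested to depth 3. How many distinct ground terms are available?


Herbrand terms by depth:
Depth 0: 8 constants
Depth 1: 32 new terms (running total: 40)
Depth 2: 128 new terms (running total: 168)
Depth 3: 512 new terms (running total: 680)
Total distinct ground terms = 680

680


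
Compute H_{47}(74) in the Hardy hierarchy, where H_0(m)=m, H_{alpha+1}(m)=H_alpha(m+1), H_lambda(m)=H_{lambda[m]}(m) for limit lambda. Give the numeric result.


H_47(74):
For finite ordinals k, H_k(n) = n + k (each successor step adds 1).
H_47(74) = 74 + 47 = 121

121


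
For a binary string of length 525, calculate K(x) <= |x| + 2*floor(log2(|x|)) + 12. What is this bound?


floor(log2(525)) = 9
2 * 9 = 18
K(x) <= 525 + 18 + 12 = 555

555


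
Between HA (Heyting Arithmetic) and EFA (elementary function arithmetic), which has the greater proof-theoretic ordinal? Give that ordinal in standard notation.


Proof-theoretic ordinal of HA (Heyting Arithmetic): epsilon_0
Proof-theoretic ordinal of EFA (elementary function arithmetic): omega^3
Comparing: omega^3 < epsilon_0.
The larger ordinal is epsilon_0 (from HA (Heyting Arithmetic)).

epsilon_0


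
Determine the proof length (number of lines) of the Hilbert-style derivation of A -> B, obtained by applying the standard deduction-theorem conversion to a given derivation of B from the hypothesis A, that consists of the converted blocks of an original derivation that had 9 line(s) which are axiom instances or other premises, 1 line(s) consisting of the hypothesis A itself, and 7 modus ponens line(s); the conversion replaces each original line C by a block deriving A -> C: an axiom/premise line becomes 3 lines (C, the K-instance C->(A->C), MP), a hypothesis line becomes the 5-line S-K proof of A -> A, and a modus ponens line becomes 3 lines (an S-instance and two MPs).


Deduction-theorem conversion, block by block:
- 9 axiom/premise lines -> 3 lines each = 27
- 1 hypothesis lines -> 5 lines each (identity proof A->A) = 5
- 7 MP lines -> 3 lines each (S-instance, MP, MP) = 21
Total = 27 + 5 + 21 = 53 lines.

53


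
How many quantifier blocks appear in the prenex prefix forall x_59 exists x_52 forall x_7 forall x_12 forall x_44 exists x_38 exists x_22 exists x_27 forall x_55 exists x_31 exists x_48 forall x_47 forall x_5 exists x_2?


Alternations = 7.
Blocks = alternations + 1 = 8

8


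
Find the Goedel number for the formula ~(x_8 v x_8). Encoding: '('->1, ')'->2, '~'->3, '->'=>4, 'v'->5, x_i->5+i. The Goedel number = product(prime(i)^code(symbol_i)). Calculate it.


Formula: ~(x_8 v x_8)
Symbol codes: [3, 1, 13, 5, 13, 2]
Primes: [2, 3, 5, 7, 11, 13]
p_1^3 = 2^3 = 8
p_2^1 = 3^1 = 3
p_3^13 = 5^13 = 1220703125
p_4^5 = 7^5 = 16807
p_5^13 = 11^13 = 34522712143931
p_6^2 = 13^2 = 169
Product = 2872784902954545866396484375000

2872784902954545866396484375000


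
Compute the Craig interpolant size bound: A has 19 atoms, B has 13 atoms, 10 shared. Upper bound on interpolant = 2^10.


Shared atoms = 10
Craig interpolant size bound = 2^10
= 1024

1024


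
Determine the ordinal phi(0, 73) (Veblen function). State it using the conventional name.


phi(0, 73):
phi(0, beta) = omega^beta by definition.
phi(0, 73) = omega^73

omega^73


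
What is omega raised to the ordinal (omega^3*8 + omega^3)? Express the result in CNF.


omega^(omega^3*8 + omega^3):
Both terms of the exponent have the same exponent 3, so they merge: omega^3*8 + omega^3 = omega^3*(8+1) = omega^3*9.
omega raised to a CNF ordinal is a single CNF term: Result = omega^(omega^3*9)

omega^(omega^3*9)


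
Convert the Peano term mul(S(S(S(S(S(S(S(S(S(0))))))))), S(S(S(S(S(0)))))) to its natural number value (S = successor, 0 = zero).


mul(S^9(0), S^5(0)):
S^9(0) = 9
S^5(0) = 5
9 * 5 = 45

45


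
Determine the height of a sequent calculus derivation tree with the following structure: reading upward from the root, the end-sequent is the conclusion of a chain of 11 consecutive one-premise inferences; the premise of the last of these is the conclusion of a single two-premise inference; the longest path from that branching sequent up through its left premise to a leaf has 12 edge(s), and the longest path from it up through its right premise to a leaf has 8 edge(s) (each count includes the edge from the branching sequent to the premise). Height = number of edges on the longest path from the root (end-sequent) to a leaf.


Longest path through the left premise: 12 edges (measured from the branching sequent)
Longest path through the right premise: 8 edges
Height of the subtree rooted at the branching sequent: max(12, 8) = 12
The branching sequent sits 11 edges above the root (the chain of one-premise inferences), so height = 12 + 11 = 23

23


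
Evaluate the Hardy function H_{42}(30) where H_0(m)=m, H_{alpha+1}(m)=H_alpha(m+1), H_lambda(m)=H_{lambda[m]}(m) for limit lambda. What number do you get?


H_42(30):
For finite ordinals k, H_k(n) = n + k (each successor step adds 1).
H_42(30) = 30 + 42 = 72

72


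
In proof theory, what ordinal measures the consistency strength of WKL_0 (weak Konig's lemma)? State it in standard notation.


The proof-theoretic ordinal of WKL_0 (weak Konig's lemma) is a standard result in ordinal analysis.
This ordinal is the supremum of order types of primitive recursive well-orderings
that the theory can prove to be well-ordered.
For WKL_0 (weak Konig's lemma), the proof-theoretic ordinal is omega^omega.

omega^omega


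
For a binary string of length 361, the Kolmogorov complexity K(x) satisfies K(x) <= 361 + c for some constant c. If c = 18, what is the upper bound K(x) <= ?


K(x) <= |x| + c = 361 + 18 = 379

379


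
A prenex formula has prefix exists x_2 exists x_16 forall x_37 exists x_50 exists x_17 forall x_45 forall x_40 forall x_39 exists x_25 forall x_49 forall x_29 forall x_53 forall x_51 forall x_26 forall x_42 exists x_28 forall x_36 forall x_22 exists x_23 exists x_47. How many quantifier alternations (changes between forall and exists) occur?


Walk the prefix and count type changes:
  position 1: exists -> exists
  position 2: exists -> forall <-- alternation
  position 3: forall -> exists <-- alternation
  position 4: exists -> exists
  position 5: exists -> forall <-- alternation
  position 6: forall -> forall
  position 7: forall -> forall
  position 8: forall -> exists <-- alternation
  position 9: exists -> forall <-- alternation
  position 10: forall -> forall
  position 11: forall -> forall
  position 12: forall -> forall
  position 13: forall -> forall
  position 14: forall -> forall
  position 15: forall -> exists <-- alternation
  position 16: exists -> forall <-- alternation
  position 17: forall -> forall
  position 18: forall -> exists <-- alternation
  position 19: exists -> exists
Total alternations = 8

8


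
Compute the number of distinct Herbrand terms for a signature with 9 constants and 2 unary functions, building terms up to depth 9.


Herbrand terms by depth:
Depth 0: 9 constants
Depth 1: 18 new terms (running total: 27)
Depth 2: 36 new terms (running total: 63)
Depth 3: 72 new terms (running total: 135)
Depth 4: 144 new terms (running total: 279)
Depth 5: 288 new terms (running total: 567)
Depth 6: 576 new terms (running total: 1143)
Depth 7: 1152 new terms (running total: 2295)
Depth 8: 2304 new terms (running total: 4599)
Depth 9: 4608 new terms (running total: 9207)
Total distinct ground terms = 9207

9207


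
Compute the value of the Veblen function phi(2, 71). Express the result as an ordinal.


phi(2, 71):
phi(2, beta) = zeta_beta (the beta-th zeta number, fixed point of epsilon).
phi(2, 71) = zeta_71

zeta_71


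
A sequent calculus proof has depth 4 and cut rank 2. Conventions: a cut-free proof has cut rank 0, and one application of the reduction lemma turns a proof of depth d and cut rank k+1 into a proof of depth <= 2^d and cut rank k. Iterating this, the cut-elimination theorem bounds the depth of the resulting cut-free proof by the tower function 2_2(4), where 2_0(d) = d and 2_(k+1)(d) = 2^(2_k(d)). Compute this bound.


Each rank reduction sends depth d to at most 2^d; cut rank r needs r reductions.
2_0(4) = 4
2_1(4) = 2^4 = 16
2_2(4) = 2^16 = 65536
Cut-free depth bound = 65536

65536


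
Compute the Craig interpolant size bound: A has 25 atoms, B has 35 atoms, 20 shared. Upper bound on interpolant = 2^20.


Shared atoms = 20
Craig interpolant size bound = 2^20
= 1048576

1048576


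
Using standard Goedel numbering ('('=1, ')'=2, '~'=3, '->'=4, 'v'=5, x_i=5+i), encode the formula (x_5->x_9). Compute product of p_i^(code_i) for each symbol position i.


Formula: (x_5->x_9)
Symbol codes: [1, 10, 4, 14, 2]
Primes: [2, 3, 5, 7, 11]
p_1^1 = 2^1 = 2
p_2^10 = 3^10 = 59049
p_3^4 = 5^4 = 625
p_4^14 = 7^14 = 678223072849
p_5^2 = 11^2 = 121
Product = 6057319627084915901250

6057319627084915901250


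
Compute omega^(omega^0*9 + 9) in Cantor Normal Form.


omega^(omega^0*9 + 9):
omega^0 = 1, so the exponent is 9 + 9 = 18 (finite ordinal addition).
Result = omega^18, already a single CNF term.

omega^18


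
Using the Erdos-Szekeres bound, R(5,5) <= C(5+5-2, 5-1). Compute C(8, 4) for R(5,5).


R(5,5) <= C(5+5-2, 5-1) = C(8, 4)
C(8, 4) = 8! / (4! * 4!)
= 70

70


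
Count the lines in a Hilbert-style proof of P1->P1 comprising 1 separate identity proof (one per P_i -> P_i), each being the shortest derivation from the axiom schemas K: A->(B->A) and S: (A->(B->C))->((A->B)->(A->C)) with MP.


The shortest proof of A->A from K and S in the Hilbert calculus has exactly 5 lines:
(1) K instance A->((A->A)->A), (2) S instance, (3) MP on 1,2, (4) K instance A->(A->A), (5) MP on 3,4.
For 1 independent identities: 1 * 5 = 5 lines total.

5


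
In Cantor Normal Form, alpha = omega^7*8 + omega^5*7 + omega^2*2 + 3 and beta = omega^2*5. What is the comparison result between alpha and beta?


Compare term by term from highest exponent:
alpha = omega^7*8 + omega^5*7 + omega^2*2 + 3
beta = omega^2*5
Term 1: alpha has omega^7*8, beta has omega^2*5
Term 2: alpha has omega^5*7, beta has omega^0*0
Term 3: alpha has omega^2*2, beta has omega^0*0
Term 4: alpha has omega^0*3, beta has omega^0*0
Result: alpha > beta

alpha > beta


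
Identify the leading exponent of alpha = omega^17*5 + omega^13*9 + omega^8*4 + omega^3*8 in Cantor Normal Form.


CNF: omega^17*5 + omega^13*9 + omega^8*4 + omega^3*8
The leading term is omega^17*5, which has exponent 17.

17


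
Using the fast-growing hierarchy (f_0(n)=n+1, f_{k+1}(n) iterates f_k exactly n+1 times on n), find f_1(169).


f_1(169) = f_0^170(169)
f_0 adds 1 each time, applied 170 times.
f_1(169) = 169 + 170 = 339

339


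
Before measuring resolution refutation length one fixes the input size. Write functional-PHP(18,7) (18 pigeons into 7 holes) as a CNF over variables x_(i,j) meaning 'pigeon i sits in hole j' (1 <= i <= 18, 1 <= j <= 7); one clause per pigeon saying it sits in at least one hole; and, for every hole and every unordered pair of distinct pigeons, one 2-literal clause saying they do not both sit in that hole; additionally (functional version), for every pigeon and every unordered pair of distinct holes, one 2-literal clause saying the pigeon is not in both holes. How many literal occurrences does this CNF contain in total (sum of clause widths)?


functional-PHP(18,7): 18 pigeons, 7 holes, 18*7 = 126 variables.
- pigeon clauses: one per pigeon -> 18 clauses of width 7 -> 126 literals
- hole clauses: 7 holes * C(18,2) = 7 * 153 -> 1071 clauses of width 2 -> 2142 literals
- functional clauses: 18 pigeons * C(7,2) = 18 * 21 -> 378 clauses of width 2 -> 756 literals
Total literal occurrences = 126 + 2142 + 756 = 3024

3024
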